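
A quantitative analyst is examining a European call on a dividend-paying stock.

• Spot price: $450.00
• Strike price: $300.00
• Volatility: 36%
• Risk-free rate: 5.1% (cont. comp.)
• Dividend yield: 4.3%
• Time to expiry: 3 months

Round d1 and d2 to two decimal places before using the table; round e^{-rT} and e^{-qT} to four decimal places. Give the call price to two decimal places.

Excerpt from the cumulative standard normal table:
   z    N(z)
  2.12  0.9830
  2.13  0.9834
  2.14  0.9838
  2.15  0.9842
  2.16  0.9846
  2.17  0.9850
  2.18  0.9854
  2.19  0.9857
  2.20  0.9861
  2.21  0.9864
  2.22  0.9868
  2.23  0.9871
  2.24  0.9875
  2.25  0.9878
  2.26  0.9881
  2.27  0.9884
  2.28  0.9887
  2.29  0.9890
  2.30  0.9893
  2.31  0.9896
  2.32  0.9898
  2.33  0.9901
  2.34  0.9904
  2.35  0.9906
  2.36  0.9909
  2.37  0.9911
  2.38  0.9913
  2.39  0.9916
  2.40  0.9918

$149.25

σ√T = 0.36 × 0.5000 = 0.1800
ln(S/K) + (r − q + σ²/2)T = ln(450/300) + (0.051 − 0.043 + 0.36²/2)·0.25 = 0.4055 + 0.0182 = 0.4237
d₁ = 0.4237 / 0.1800 = 2.3537 which rounds to 2.35
d₂ = d₁ − σ√T = 2.3537 − 0.1800 = 2.1737 which rounds to 2.17
e^(−qT) = e^(−0.043·0.25) = 0.9893;  e^(−rT) = e^(−0.051·0.25) = 0.9873
N(d₁) = N(2.35) = 0.9906;  N(d₂) = N(2.17) = 0.9850
C = 450·0.9893·0.9906 − 300·0.9873·0.9850 = 441.0003 − 291.7471 = 149.2531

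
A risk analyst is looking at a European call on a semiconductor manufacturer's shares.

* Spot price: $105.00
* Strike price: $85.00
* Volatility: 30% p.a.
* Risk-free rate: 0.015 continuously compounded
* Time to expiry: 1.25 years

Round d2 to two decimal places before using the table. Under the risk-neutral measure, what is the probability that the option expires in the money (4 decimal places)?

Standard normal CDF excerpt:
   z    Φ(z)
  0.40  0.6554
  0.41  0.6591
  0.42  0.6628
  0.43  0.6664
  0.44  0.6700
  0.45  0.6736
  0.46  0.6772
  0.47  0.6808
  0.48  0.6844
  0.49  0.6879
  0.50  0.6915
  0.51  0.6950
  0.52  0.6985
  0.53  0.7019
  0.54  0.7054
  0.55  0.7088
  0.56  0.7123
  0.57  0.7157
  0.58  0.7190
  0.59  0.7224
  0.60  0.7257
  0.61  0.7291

0.6985

σ√T = 0.3·√1.25 = 0.3354
d₁ = [ln(105/85) + (0.015 + 0.3²/2)·1.25] / 0.3354 = [0.2113 + 0.0750] / 0.3354 = 0.8536 which rounds to 0.85
d₂ = d₁ − σ√T = 0.8536 − 0.3354 = 0.5182 which rounds to 0.52
Risk-neutral Pr[S_T > K] = N(d₂) = N(0.52) = 0.6985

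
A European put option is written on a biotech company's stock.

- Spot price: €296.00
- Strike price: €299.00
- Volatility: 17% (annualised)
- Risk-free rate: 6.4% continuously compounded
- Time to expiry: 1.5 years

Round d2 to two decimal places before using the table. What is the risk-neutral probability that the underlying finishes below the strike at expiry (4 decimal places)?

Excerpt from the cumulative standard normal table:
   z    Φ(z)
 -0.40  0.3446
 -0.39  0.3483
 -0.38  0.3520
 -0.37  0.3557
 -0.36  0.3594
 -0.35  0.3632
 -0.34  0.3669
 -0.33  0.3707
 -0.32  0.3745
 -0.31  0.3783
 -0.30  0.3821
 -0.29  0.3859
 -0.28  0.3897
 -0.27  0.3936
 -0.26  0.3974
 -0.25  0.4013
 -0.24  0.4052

0.3783

σ√T = 0.17 × 1.2247 = 0.2082
d₁ = [ln(296/299) + (0.064 + ½·0.17²)·1.5] / (σ√T) = (-0.0101 + 0.1177) / 0.2082 = 0.5168 ⇒ 0.52
d₂ = 0.5168 − 0.2082 = 0.3085 ⇒ 0.31
Risk-neutral Pr[S_T < K] = N(−d₂) = N(-0.31) = 0.3783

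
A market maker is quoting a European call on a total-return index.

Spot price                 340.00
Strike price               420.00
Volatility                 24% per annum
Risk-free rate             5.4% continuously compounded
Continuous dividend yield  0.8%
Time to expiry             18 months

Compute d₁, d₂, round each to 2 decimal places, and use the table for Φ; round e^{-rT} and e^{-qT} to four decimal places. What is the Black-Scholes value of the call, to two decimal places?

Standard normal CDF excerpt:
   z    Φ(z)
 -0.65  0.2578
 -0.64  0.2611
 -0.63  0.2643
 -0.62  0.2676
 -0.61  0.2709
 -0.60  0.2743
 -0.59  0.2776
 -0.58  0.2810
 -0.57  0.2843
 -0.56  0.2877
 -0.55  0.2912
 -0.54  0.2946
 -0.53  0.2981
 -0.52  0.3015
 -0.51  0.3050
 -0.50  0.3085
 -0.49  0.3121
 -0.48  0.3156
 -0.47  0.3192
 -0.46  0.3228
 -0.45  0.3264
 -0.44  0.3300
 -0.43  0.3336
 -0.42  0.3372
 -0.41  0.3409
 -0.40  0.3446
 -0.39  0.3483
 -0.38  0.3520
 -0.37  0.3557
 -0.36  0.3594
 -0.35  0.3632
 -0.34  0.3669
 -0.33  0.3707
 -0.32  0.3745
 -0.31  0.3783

T = 1.5;  σ√T = 0.2939
d₁ = [ln(340/420) + (0.054 − 0.008 + 0.24²/2)·1.5] / 0.2939 = [-0.2113 + 0.1122] / 0.2939 = -0.3372 ≈ -0.34
d₂ = d₁ − σ√T = -0.3372 − 0.2939 = -0.6311 ≈ -0.63
exp(−qT) = exp(−0.008·1.5) = 0.9881;  exp(−rT) = exp(−0.054·1.5) = 0.9222
C = 340·0.9881·N(-0.34) − 420·0.9222·N(-0.63) = 340·0.9881·0.3669 − 420·0.9222·0.2643 = 123.2615 − 102.3697 = 20.8918

20.89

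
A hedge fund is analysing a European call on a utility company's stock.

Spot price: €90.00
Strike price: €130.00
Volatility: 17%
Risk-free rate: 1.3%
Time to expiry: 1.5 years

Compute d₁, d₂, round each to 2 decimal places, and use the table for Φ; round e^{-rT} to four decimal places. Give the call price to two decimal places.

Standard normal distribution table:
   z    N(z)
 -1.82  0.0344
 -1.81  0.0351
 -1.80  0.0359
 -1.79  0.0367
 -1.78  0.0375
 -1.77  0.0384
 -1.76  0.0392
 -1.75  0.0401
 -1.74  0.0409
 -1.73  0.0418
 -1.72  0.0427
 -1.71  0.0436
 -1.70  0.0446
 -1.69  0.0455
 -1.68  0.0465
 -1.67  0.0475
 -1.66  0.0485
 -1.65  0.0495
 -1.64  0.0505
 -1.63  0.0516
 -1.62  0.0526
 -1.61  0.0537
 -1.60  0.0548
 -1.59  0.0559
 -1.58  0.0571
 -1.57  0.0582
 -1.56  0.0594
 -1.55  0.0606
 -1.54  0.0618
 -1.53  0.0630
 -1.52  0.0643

€0.46

T = 1.5;  σ√T = 0.2082
ln(S/K) + (r + σ²/2)T = ln(90/130) + (0.013 + 0.17²/2)·1.5 = -0.3677 + 0.0412 = -0.3265
d₁ = -0.3265 / 0.2082 = -1.5684 which rounds to -1.57
d₂ = d₁ − σ√T = -1.5684 − 0.2082 = -1.7766 which rounds to -1.78
e^(−rT) = e^(−0.013·1.5) = 0.9807
C = 90·N(-1.57) − 130·0.9807·N(-1.78) = 90·0.0582 − 130·0.9807·0.0375 = 5.2380 − 4.7809 = 0.4571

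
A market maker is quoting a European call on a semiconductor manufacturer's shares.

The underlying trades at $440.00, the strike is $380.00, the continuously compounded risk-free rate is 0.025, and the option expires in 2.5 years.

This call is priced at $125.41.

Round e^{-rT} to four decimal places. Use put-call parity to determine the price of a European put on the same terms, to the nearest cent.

e^(−rT) = e^(−0.025·2.5) = 0.9394
Put-call parity: C − P = S − K·e^(−rT) = 440 − 380·0.9394 = 440 − 356.9720 = 83.0280
P = C − (C − P) = 125.41 − (83.0280) = 42.3820

$42.38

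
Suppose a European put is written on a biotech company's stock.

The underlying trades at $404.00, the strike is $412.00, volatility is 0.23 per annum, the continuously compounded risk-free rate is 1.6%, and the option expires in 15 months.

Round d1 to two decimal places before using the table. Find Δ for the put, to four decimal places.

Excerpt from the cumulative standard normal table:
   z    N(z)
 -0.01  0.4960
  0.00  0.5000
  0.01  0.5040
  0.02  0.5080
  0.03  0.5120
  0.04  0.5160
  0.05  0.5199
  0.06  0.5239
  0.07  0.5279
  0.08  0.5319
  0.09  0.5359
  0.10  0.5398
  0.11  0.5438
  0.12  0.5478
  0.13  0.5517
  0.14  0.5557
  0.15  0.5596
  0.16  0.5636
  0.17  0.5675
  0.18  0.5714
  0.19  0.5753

-0.4483

σ√T = 0.23·√1.25 = 0.2571
d₁ = [ln(404/412) + (0.016 + ½·0.23²)·1.25] / (σ√T) = (-0.0196 + 0.0531) / 0.2571 = 0.1301 which rounds to 0.13
N(d₁) = N(0.13) = 0.5517
Δ_put = N(d₁) − 1 = 0.5517 − 1 = -0.4483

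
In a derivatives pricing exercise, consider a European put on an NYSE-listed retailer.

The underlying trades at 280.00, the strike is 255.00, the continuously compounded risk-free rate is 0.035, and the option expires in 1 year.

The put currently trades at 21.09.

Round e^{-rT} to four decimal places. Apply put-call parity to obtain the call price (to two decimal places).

e^(−rT) = e^(−0.035·1) = 0.9656
Put-call parity: C − P = S − K·e^(−rT) = 280 − 255·0.9656 = 280 − 246.2280 = 33.7720
C = P + (C − P) = 21.09 + (33.7720) = 54.8620

54.86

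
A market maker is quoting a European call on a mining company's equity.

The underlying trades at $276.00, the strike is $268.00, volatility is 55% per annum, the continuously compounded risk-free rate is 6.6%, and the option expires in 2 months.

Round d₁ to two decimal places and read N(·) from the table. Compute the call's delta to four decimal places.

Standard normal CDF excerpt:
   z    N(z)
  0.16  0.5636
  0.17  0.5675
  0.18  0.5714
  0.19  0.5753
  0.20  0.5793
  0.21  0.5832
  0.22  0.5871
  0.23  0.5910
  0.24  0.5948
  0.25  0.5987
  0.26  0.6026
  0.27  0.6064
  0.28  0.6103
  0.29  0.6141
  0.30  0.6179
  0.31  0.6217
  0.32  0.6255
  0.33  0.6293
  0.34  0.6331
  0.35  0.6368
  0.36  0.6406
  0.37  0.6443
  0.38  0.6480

T = 0.1667;  σ√T = 0.2245
d₁ = [ln(276/268) + (0.066 + 0.55²/2)·0.1667] / 0.2245 = [0.0294 + 0.0362] / 0.2245 = 0.2923 ⇒ 0.29
N(d₁) = N(0.29) = 0.6141
Δ_call = N(d₁) = 0.6141

0.6141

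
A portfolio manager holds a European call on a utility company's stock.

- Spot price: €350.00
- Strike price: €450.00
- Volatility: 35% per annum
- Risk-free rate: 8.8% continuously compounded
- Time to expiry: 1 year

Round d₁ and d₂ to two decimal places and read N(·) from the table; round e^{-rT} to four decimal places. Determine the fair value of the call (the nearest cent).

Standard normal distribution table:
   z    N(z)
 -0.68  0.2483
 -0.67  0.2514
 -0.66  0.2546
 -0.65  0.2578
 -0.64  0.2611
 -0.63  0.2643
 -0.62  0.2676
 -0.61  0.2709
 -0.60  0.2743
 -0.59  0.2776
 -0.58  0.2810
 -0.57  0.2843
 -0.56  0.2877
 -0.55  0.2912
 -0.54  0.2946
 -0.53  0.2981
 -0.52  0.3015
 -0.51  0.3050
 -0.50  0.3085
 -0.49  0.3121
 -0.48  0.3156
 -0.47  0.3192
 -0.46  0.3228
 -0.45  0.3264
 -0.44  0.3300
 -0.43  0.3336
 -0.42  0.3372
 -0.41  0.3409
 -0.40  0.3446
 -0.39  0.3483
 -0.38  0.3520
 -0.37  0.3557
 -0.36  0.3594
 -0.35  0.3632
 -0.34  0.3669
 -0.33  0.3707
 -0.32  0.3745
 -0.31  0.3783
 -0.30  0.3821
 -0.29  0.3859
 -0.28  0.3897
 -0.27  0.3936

€27.46

σ√T = 0.35·√1 = 0.3500
d₁ = [ln(350/450) + (0.088 + ½·0.35²)·1] / (σ√T) = (-0.2513 + 0.1492) / 0.3500 = -0.2916 → -0.29
d₂ = -0.2916 − 0.3500 = -0.6416 → -0.64
exp(−rT) = exp(−0.088·1) = 0.9158
N(d₁) = N(-0.29) = 0.3859;  N(d₂) = N(-0.64) = 0.2611
C = 350·0.3859 − 450·0.9158·0.2611 = 135.0650 − 107.6019 = 27.4631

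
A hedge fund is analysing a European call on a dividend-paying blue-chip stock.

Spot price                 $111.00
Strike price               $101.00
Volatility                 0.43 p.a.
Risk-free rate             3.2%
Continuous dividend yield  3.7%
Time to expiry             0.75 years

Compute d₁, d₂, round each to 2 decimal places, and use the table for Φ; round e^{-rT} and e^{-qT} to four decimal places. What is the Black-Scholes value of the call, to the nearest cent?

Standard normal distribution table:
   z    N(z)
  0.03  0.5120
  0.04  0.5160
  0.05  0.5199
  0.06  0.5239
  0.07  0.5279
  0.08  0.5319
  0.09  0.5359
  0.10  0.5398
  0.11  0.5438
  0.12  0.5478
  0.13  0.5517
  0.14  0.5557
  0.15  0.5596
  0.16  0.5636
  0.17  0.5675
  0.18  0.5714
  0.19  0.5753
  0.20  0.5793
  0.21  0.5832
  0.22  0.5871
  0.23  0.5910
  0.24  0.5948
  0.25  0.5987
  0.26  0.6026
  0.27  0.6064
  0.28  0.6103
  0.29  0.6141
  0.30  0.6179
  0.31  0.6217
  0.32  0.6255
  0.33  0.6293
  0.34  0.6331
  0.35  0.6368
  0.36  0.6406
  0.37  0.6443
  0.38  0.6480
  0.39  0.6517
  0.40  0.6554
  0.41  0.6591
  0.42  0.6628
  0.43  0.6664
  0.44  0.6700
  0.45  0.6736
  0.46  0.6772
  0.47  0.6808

σ√T = 0.43·√0.75 = 0.3724
ln(S/K) + (r − q + σ²/2)T = ln(111/101) + (0.032 − 0.037 + 0.43²/2)·0.75 = 0.0944 + 0.0656 = 0.1600
d₁ = 0.1600 / 0.3724 = 0.4296 which rounds to 0.43
d₂ = d₁ − σ√T = 0.4296 − 0.3724 = 0.0573 which rounds to 0.06
e^(−qT) = e^(−0.037·0.75) = 0.9726;  e^(−rT) = e^(−0.032·0.75) = 0.9763
N(d₁) = N(0.43) = 0.6664;  N(d₂) = N(0.06) = 0.5239
C = 111·0.9726·0.6664 − 101·0.9763·0.5239 = 71.9436 − 51.6598 = 20.2838

$20.28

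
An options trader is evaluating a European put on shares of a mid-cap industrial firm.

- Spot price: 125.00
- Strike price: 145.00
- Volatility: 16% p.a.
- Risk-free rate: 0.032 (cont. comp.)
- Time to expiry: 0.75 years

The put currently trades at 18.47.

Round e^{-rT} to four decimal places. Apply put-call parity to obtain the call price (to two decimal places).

e^(−rT) = e^(−0.032·0.75) = 0.9763
Put-call parity: C − P = S − K·e^(−rT) = 125 − 145·0.9763 = 125 − 141.5635 = -16.5635
C = P + (C − P) = 18.47 + (-16.5635) = 1.9065

1.91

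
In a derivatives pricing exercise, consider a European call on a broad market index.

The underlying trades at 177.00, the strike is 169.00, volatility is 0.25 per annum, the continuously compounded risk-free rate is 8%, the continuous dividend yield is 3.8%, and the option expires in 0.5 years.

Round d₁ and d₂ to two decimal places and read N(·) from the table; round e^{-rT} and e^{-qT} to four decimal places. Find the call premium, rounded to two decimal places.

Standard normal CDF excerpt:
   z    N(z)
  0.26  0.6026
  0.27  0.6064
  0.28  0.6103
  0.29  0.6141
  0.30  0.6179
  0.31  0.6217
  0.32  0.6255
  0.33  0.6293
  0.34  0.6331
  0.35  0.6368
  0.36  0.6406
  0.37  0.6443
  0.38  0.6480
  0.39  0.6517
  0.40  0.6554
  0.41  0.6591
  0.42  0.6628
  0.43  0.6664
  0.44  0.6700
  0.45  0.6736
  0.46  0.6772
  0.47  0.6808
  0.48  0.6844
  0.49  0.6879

T = 0.5;  σ√T = 0.1768
d₁ = [ln(177/169) + (0.08 − 0.038 + 0.25²/2)·0.5] / 0.1768 = [0.0463 + 0.0366] / 0.1768 = 0.4688 ≈ 0.47
d₂ = d₁ − σ√T = 0.4688 − 0.1768 = 0.2920 ≈ 0.29
e^(−qT) = e^(−0.038·0.5) = 0.9812;  e^(−rT) = e^(−0.08·0.5) = 0.9608
N(d₁) = N(0.47) = 0.6808;  N(d₂) = N(0.29) = 0.6141
C = 177·0.9812·0.6808 − 169·0.9608·0.6141 = 118.2362 − 99.7146 = 18.5216

18.52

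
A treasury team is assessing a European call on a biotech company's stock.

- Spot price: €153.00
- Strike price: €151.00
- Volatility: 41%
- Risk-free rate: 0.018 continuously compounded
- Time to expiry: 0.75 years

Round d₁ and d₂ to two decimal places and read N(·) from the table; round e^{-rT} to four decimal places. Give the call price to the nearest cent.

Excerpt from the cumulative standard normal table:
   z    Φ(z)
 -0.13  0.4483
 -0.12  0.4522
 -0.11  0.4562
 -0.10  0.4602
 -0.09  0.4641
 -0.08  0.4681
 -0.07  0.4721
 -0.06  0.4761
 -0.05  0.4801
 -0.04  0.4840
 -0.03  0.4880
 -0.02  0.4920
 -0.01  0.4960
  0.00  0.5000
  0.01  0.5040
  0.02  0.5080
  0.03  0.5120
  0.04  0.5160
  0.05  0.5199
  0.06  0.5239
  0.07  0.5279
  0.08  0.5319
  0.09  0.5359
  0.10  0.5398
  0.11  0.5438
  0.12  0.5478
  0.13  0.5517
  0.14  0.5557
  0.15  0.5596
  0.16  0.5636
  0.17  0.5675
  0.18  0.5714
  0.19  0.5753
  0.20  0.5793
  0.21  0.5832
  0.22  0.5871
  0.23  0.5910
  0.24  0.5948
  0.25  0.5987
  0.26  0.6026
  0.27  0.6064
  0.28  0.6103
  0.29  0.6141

€23.04

T = 0.75;  σ√T = 0.3551
d₁ = [ln(153/151) + (0.018 + ½·0.41²)·0.75] / (σ√T) = (0.0132 + 0.0765) / 0.3551 = 0.2526 which rounds to 0.25
d₂ = 0.2526 − 0.3551 = -0.1025 which rounds to -0.10
e^(−rT) = e^(−0.018·0.75) = 0.9866
N(d₁) = N(0.25) = 0.5987;  N(d₂) = N(-0.10) = 0.4602
C = 153·0.5987 − 151·0.9866·0.4602 = 91.6011 − 68.5590 = 23.0421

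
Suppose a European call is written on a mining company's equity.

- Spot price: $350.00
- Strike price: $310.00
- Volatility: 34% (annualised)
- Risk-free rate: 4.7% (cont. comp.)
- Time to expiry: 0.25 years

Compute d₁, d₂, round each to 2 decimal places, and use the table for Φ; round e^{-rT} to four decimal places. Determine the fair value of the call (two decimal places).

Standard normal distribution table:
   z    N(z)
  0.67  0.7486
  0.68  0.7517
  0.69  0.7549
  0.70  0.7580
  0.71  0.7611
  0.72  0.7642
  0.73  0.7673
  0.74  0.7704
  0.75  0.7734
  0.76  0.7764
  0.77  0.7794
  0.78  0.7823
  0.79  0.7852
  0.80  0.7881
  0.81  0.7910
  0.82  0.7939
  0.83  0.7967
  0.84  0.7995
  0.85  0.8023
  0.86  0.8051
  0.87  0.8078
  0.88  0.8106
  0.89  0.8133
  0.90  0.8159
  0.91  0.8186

σ√T = 0.34 × 0.5000 = 0.1700
ln(S/K) + (r + σ²/2)T = ln(350/310) + (0.047 + 0.34²/2)·0.25 = 0.1214 + 0.0262 = 0.1476
d₁ = 0.1476 / 0.1700 = 0.8680 which rounds to 0.87
d₂ = d₁ − σ√T = 0.8680 − 0.1700 = 0.6980 which rounds to 0.70
exp(−rT) = exp(−0.047·0.25) = 0.9883
N(d₁) = N(0.87) = 0.8078;  N(d₂) = N(0.70) = 0.7580
C = 350·0.8078 − 310·0.9883·0.7580 = 282.7300 − 232.2307 = 50.4993

$50.50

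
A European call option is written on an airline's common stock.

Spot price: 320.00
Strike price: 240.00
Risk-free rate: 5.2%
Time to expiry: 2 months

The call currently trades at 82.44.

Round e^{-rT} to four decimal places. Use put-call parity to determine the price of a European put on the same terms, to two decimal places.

0.38

exp(−rT) = exp(−0.052·0.1667) = 0.9914
Put-call parity: C − P = S − K·e^(−rT) = 320 − 240·0.9914 = 320 − 237.9360 = 82.0640
P = C − (C − P) = 82.44 − (82.0640) = 0.3760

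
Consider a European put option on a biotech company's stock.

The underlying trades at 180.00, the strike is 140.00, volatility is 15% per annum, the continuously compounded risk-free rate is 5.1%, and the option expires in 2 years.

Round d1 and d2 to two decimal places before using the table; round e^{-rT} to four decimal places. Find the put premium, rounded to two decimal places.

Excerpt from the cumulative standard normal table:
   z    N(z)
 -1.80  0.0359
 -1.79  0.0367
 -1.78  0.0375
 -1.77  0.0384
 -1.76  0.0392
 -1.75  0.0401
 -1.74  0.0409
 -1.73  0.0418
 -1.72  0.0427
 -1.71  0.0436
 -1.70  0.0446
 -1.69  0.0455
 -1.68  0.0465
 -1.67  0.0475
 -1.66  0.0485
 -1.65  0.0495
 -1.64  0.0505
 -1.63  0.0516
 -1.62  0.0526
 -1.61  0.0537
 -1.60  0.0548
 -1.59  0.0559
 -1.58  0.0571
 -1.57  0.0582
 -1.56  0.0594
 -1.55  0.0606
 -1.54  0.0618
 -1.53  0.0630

0.60

T = 2;  σ√T = 0.2121
d₁ = [ln(180/140) + (0.051 + ½·0.15²)·2] / (σ√T) = (0.2513 + 0.1245) / 0.2121 = 1.7716 ⇒ 1.77
d₂ = 1.7716 − 0.2121 = 1.5595 ⇒ 1.56
e^(−rT) = e^(−0.051·2) = 0.9030
N(−d₂) = N(-1.56) = 0.0594;  N(−d₁) = N(-1.77) = 0.0384
P = 140·0.9030·0.0594 − 180·0.0384 = 7.5093 − 6.9120 = 0.5973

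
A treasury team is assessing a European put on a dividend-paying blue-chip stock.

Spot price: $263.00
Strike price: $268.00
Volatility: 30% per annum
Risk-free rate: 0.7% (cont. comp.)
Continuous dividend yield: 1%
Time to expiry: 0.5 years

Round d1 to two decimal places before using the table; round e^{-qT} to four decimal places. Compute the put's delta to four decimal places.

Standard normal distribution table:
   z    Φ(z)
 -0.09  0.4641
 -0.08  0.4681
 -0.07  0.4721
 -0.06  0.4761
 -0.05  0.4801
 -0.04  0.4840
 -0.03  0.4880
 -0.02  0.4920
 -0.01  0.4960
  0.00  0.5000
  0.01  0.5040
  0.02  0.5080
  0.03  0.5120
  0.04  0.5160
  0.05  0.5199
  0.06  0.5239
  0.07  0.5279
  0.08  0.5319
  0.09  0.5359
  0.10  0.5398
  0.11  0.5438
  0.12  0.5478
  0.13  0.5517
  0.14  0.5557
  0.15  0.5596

-0.4935

σ√T = 0.3·√0.5 = 0.2121
d₁ = [ln(263/268) + (0.007 − 0.01 + 0.3²/2)·0.5] / 0.2121 = [-0.0188 + 0.0210] / 0.2121 = 0.0102 → 0.01
N(d₁) = N(0.01) = 0.5040
Δ_put = e^(−qT)·(N(d₁) − 1) = 0.9950·(0.5040 − 1) = -0.4935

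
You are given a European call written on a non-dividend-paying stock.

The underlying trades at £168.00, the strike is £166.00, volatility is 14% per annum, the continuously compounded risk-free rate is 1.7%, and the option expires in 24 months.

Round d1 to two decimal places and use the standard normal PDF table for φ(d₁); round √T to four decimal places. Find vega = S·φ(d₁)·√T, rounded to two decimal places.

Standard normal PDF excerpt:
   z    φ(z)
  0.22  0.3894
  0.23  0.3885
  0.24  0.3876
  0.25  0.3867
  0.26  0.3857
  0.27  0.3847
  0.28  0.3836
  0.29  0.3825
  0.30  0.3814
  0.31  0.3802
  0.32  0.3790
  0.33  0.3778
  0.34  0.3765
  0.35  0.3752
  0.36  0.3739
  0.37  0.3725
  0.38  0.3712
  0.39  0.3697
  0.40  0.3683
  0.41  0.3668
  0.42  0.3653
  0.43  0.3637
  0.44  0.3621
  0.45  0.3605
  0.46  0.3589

89.76

T = 2;  σ√T = 0.1980
d₁ = [ln(168/166) + (0.017 + 0.14²/2)·2] / 0.1980 = [0.0120 + 0.0536] / 0.1980 = 0.3312 ⇒ 0.33
√T = √2 = 1.4142
φ(d₁) = φ(0.33) = 0.3778
vega = S·φ(d₁)·√T = 168·0.3778·1.4142 = 89.7598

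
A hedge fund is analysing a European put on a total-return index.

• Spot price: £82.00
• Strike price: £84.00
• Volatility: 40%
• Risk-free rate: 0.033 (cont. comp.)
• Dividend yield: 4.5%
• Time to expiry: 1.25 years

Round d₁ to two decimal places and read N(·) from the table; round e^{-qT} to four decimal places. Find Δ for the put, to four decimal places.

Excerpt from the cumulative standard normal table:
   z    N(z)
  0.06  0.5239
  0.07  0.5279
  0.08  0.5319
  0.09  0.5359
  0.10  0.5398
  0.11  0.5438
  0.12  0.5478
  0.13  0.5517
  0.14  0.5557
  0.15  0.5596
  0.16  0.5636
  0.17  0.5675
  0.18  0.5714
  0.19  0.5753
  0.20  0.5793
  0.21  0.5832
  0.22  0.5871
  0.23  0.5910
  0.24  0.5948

-0.4200

σ√T = 0.4 × 1.1180 = 0.4472
d₁ = [ln(82/84) + (0.033 − 0.045 + 0.4²/2)·1.25] / 0.4472 = [-0.0241 + 0.0850] / 0.4472 = 0.1362 ⇒ 0.14
N(d₁) = N(0.14) = 0.5557
Δ_put = exp(−qT)·(N(d₁) − 1) = 0.9453·(0.5557 − 1) = -0.4200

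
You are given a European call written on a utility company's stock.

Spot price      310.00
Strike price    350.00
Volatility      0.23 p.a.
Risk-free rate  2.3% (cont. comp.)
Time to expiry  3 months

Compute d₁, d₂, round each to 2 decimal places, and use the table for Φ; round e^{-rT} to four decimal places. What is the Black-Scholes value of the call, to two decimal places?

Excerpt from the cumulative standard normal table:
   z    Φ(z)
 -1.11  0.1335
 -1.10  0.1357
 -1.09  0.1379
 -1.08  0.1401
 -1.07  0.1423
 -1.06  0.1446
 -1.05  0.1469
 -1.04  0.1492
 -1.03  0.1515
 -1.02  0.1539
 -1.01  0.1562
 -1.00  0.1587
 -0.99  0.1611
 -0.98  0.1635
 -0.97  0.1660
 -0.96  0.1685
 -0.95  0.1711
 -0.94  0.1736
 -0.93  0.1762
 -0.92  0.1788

T = 0.25;  σ√T = 0.1150
d₁ = [ln(310/350) + (0.023 + 0.23²/2)·0.25] / 0.1150 = [-0.1214 + 0.0124] / 0.1150 = -0.9478 → -0.95
d₂ = d₁ − σ√T = -0.9478 − 0.1150 = -1.0628 → -1.06
exp(−rT) = exp(−0.023·0.25) = 0.9943
C = 310·N(-0.95) − 350·0.9943·N(-1.06) = 310·0.1711 − 350·0.9943·0.1446 = 53.0410 − 50.3215 = 2.7195

2.72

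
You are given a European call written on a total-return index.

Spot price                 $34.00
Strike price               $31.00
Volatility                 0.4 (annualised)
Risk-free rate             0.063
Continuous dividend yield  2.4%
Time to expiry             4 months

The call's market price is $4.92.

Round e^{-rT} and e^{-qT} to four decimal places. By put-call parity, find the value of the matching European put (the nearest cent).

exp(−qT) = exp(−0.024·0.3333) = 0.9920;  exp(−rT) = exp(−0.063·0.3333) = 0.9792
Put-call parity: C − P = S·e^(−qT) − K·e^(−rT) = 34·0.9920 − 31·0.9792 = 33.7280 − 30.3552 = 3.3728
P = C − (C − P) = 4.92 − (3.3728) = 1.5472

$1.55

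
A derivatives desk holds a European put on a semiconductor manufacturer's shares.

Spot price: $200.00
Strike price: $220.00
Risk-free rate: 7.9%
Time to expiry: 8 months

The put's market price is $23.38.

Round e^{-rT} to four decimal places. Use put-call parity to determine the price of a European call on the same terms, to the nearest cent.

$14.67

e^(−rT) = e^(−0.079·0.6667) = 0.9487
Put-call parity: C − P = S − K·e^(−rT) = 200 − 220·0.9487 = 200 − 208.7140 = -8.7140
C = P + (C − P) = 23.38 + (-8.7140) = 14.6660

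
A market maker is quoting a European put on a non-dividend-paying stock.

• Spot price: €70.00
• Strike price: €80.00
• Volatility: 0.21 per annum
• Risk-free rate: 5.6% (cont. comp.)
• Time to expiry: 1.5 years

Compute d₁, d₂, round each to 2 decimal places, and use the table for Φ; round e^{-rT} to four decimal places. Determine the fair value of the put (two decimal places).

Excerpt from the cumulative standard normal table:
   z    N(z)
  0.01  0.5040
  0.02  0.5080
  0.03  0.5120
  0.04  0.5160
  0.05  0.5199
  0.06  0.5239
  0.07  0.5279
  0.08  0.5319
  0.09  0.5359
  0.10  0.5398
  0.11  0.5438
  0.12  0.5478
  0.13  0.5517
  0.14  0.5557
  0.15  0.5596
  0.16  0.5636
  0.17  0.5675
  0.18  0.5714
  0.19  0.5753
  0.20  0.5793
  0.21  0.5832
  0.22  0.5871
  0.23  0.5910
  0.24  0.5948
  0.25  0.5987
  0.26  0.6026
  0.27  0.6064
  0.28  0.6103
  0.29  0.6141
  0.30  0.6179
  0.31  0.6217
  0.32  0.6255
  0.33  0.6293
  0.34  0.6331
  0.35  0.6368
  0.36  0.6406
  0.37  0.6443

€9.33

σ√T = 0.21 × 1.2247 = 0.2572
d₁ = [ln(70/80) + (0.056 + 0.21²/2)·1.5] / 0.2572 = [-0.1335 + 0.1171] / 0.2572 = -0.0640 which rounds to -0.06
d₂ = d₁ − σ√T = -0.0640 − 0.2572 = -0.3212 which rounds to -0.32
e^(−rT) = e^(−0.056·1.5) = 0.9194
N(−d₂) = N(0.32) = 0.6255;  N(−d₁) = N(0.06) = 0.5239
P = 80·0.9194·0.6255 − 70·0.5239 = 46.0068 − 36.6730 = 9.3338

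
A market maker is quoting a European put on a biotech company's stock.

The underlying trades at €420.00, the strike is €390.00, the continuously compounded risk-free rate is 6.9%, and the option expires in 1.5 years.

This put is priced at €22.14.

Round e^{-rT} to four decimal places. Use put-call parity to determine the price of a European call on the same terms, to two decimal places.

€90.48

e^(−rT) = e^(−0.069·1.5) = 0.9017
Put-call parity: C − P = S − K·e^(−rT) = 420 − 390·0.9017 = 420 − 351.6630 = 68.3370
C = P + (C − P) = 22.14 + (68.3370) = 90.4770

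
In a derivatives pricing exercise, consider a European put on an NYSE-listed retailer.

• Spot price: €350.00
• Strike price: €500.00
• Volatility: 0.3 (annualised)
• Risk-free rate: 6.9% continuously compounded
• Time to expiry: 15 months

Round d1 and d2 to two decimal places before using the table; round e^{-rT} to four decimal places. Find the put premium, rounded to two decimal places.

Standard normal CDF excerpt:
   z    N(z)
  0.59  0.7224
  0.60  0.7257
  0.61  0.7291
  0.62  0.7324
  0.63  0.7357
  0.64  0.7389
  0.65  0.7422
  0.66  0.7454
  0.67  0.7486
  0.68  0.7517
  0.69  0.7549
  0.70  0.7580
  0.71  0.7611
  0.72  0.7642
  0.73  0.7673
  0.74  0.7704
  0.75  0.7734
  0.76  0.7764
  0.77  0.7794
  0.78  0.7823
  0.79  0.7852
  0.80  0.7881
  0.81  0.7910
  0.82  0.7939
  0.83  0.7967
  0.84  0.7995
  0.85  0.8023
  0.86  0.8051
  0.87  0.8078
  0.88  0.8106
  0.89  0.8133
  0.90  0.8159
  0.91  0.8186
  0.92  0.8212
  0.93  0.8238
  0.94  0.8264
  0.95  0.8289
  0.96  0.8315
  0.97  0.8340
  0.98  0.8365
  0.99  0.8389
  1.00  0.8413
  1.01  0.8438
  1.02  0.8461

σ√T = 0.3·√1.25 = 0.3354
d₁ = [ln(350/500) + (0.069 + ½·0.3²)·1.25] / (σ√T) = (-0.3567 + 0.1425) / 0.3354 = -0.6385 → -0.64
d₂ = -0.6385 − 0.3354 = -0.9740 → -0.97
exp(−rT) = exp(−0.069·1.25) = 0.9174
N(−d₂) = N(0.97) = 0.8340;  N(−d₁) = N(0.64) = 0.7389
P = 500·0.9174·0.8340 − 350·0.7389 = 382.5558 − 258.6150 = 123.9408

€123.94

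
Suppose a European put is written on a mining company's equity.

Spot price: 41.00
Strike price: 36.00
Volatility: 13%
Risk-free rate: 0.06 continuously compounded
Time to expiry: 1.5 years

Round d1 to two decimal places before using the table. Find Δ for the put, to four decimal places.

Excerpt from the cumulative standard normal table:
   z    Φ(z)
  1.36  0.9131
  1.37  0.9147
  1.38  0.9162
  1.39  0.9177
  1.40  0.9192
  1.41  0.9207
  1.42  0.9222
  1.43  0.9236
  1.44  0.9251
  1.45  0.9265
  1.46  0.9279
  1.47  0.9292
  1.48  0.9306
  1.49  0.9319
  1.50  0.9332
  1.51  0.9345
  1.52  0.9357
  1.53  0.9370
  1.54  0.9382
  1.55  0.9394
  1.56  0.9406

-0.0721

σ√T = 0.13·√1.5 = 0.1592
d₁ = [ln(41/36) + (0.06 + 0.13²/2)·1.5] / 0.1592 = [0.1301 + 0.1027] / 0.1592 = 1.4617 → 1.46
N(d₁) = N(1.46) = 0.9279
Δ_put = N(d₁) − 1 = 0.9279 − 1 = -0.0721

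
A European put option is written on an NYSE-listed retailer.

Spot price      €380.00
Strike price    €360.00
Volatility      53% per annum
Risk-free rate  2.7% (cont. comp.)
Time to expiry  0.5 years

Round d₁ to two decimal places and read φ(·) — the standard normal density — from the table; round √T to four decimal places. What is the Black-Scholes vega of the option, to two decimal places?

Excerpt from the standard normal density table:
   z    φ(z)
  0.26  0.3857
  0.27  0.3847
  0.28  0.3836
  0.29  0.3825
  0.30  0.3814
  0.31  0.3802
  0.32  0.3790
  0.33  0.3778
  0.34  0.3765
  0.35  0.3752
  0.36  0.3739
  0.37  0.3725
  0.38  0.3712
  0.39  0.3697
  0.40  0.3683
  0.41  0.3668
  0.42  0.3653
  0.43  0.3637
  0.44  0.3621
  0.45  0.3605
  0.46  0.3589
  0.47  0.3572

T = 0.5;  σ√T = 0.3748
ln(S/K) + (r + σ²/2)T = ln(380/360) + (0.027 + 0.53²/2)·0.5 = 0.0541 + 0.0837 = 0.1378
d₁ = 0.1378 / 0.3748 = 0.3677 → 0.37
√T = √0.5 = 0.7071
φ(d₁) = φ(0.37) = 0.3725
vega = S·φ(d₁)·√T = 380·0.3725·0.7071 = 100.0900
(Call and put vega coincide under Black-Scholes.)

100.09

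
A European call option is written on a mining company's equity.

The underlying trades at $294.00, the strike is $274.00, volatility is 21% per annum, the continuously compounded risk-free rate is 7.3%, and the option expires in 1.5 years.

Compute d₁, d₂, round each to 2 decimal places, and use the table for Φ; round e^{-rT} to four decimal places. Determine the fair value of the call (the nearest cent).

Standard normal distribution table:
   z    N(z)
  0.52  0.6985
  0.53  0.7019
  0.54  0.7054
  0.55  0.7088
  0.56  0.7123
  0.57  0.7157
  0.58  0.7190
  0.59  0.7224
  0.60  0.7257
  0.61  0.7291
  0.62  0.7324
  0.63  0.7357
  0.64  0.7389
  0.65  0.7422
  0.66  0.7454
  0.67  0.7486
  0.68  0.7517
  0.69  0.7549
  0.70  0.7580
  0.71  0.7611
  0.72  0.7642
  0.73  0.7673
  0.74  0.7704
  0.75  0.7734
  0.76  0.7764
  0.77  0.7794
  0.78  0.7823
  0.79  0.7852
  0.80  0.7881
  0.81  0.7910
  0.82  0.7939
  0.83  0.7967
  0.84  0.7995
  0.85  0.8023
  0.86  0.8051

σ√T = 0.21·√1.5 = 0.2572
d₁ = [ln(294/274) + (0.073 + 0.21²/2)·1.5] / 0.2572 = [0.0705 + 0.1426] / 0.2572 = 0.8283 ≈ 0.83
d₂ = d₁ − σ√T = 0.8283 − 0.2572 = 0.5711 ≈ 0.57
e^(−rT) = e^(−0.073·1.5) = 0.8963
C = 294·N(0.83) − 274·0.8963·N(0.57) = 294·0.7967 − 274·0.8963·0.7157 = 234.2298 − 175.7660 = 58.4638

$58.46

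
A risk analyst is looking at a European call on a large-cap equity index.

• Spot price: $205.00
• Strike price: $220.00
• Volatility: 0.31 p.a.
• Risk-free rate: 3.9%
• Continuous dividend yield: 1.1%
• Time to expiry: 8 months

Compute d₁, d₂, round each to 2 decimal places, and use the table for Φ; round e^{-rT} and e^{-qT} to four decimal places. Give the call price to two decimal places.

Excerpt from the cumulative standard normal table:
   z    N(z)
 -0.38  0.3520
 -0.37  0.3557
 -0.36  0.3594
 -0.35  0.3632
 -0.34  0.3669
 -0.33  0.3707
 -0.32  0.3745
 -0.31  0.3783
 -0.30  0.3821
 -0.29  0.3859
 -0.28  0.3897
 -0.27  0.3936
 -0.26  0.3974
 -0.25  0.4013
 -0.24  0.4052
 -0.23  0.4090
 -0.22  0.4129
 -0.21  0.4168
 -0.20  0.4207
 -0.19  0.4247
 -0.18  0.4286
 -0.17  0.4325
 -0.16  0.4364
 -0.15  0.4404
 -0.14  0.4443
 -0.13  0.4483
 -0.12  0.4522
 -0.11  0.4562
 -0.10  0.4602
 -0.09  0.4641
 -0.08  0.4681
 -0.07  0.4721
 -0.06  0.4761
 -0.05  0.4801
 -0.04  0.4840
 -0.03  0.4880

$15.80

σ√T = 0.31·√0.6667 = 0.2531
d₁ = [ln(205/220) + (0.039 − 0.011 + ½·0.31²)·0.6667] / (σ√T) = (-0.0706 + 0.0507) / 0.2531 = -0.0787 → -0.08
d₂ = -0.0787 − 0.2531 = -0.3318 → -0.33
e^(−qT) = e^(−0.011·0.6667) = 0.9927;  e^(−rT) = e^(−0.039·0.6667) = 0.9743
C = 205·0.9927·N(-0.08) − 220·0.9743·N(-0.33) = 205·0.9927·0.4681 − 220·0.9743·0.3707 = 95.2600 − 79.4581 = 15.8019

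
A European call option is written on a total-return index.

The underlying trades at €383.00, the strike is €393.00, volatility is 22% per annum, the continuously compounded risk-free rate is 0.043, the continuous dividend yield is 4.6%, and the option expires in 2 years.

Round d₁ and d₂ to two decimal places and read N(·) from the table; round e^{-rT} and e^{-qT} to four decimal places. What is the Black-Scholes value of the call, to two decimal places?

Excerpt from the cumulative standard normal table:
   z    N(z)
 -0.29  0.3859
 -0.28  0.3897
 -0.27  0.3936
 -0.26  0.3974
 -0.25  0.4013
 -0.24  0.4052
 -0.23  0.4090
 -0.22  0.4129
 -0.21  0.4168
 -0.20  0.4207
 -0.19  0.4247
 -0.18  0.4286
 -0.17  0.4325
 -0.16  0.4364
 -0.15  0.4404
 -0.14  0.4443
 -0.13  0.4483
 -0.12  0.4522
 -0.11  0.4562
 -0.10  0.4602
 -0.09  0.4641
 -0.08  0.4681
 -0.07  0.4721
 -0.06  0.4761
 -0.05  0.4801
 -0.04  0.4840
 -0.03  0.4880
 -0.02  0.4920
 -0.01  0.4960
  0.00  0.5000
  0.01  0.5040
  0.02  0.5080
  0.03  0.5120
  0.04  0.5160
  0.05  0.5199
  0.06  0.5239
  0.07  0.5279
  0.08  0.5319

€38.31

T = 2;  σ√T = 0.3111
d₁ = [ln(383/393) + (0.043 − 0.046 + 0.22²/2)·2] / 0.3111 = [-0.0258 + 0.0424] / 0.3111 = 0.0534 ⇒ 0.05
d₂ = d₁ − σ√T = 0.0534 − 0.3111 = -0.2577 ⇒ -0.26
e^(−qT) = e^(−0.046·2) = 0.9121;  e^(−rT) = e^(−0.043·2) = 0.9176
C = 383·0.9121·N(0.05) − 393·0.9176·N(-0.26) = 383·0.9121·0.5199 − 393·0.9176·0.3974 = 181.6189 − 143.3091 = 38.3098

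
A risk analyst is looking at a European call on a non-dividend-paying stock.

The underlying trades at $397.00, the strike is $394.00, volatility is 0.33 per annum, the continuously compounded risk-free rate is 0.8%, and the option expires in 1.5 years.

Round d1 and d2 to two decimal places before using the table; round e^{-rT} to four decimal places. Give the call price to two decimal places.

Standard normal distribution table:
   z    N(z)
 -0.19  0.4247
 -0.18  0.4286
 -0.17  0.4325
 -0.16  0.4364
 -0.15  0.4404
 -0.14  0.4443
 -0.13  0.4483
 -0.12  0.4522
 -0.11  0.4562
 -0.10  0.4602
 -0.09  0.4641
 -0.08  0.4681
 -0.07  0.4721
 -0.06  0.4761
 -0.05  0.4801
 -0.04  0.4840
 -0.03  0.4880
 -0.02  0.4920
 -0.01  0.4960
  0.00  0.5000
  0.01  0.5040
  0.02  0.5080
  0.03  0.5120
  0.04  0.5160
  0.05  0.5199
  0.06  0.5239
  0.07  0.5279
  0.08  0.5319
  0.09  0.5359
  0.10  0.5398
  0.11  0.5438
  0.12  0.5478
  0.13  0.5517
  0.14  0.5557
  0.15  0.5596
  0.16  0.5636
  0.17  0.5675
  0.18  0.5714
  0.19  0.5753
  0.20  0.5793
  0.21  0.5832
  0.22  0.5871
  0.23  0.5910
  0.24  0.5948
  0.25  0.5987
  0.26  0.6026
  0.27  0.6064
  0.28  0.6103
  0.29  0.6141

σ√T = 0.33 × 1.2247 = 0.4042
ln(S/K) + (r + σ²/2)T = ln(397/394) + (0.008 + 0.33²/2)·1.5 = 0.0076 + 0.0937 = 0.1013
d₁ = 0.1013 / 0.4042 = 0.2505 which rounds to 0.25
d₂ = d₁ − σ√T = 0.2505 − 0.4042 = -0.1536 which rounds to -0.15
e^(−rT) = e^(−0.008·1.5) = 0.9881
C = 397·N(0.25) − 394·0.9881·N(-0.15) = 397·0.5987 − 394·0.9881·0.4404 = 237.6839 − 171.4527 = 66.2312

$66.23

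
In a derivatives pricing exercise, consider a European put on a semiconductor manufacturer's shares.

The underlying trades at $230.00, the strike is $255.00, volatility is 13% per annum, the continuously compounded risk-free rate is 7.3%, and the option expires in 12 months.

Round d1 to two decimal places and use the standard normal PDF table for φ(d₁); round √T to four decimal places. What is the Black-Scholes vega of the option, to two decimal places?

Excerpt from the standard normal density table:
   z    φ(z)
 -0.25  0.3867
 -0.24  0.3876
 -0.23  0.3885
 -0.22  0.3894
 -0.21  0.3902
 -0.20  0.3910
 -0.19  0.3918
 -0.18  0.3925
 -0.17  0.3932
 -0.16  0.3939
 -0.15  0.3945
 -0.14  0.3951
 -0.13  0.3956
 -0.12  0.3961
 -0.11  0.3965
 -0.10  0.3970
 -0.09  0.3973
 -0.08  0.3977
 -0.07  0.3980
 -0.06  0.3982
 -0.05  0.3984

90.44

σ√T = 0.13·√1 = 0.1300
ln(S/K) + (r + σ²/2)T = ln(230/255) + (0.073 + 0.13²/2)·1 = -0.1032 + 0.0814 = -0.0217
d₁ = -0.0217 / 0.1300 = -0.1672 which rounds to -0.17
√T = √1 = 1.0000
φ(d₁) = φ(-0.17) = 0.3932
vega = S·φ(d₁)·√T = 230·0.3932·1.0000 = 90.4360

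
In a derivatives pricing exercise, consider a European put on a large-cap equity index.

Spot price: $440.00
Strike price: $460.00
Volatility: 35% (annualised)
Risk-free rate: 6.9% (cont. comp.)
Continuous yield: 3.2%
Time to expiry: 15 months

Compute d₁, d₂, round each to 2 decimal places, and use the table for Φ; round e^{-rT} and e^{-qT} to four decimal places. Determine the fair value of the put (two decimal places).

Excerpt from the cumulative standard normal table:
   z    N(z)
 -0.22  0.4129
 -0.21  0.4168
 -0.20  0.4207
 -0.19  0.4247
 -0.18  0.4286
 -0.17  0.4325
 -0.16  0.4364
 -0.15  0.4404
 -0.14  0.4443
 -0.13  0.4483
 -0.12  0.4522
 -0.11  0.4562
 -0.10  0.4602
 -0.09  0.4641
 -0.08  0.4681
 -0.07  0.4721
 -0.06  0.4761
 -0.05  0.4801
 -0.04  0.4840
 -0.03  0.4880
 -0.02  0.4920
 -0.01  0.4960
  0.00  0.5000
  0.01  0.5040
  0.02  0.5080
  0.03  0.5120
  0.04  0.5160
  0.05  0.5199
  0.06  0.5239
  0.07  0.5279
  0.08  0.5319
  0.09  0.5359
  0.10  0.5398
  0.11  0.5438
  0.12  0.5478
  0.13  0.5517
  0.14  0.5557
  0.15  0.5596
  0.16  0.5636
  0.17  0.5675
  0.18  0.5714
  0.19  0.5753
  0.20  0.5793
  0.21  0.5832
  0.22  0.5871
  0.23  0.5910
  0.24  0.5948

σ√T = 0.35·√1.25 = 0.3913
d₁ = [ln(440/460) + (0.069 − 0.032 + 0.35²/2)·1.25] / 0.3913 = [-0.0445 + 0.1228] / 0.3913 = 0.2003 ≈ 0.20
d₂ = d₁ − σ√T = 0.2003 − 0.3913 = -0.1911 ≈ -0.19
e^(−qT) = e^(−0.032·1.25) = 0.9608;  e^(−rT) = e^(−0.069·1.25) = 0.9174
N(−d₂) = N(0.19) = 0.5753;  N(−d₁) = N(-0.20) = 0.4207
P = 460·0.9174·0.5753 − 440·0.9608·0.4207 = 242.7789 − 177.8518 = 64.9271

$64.93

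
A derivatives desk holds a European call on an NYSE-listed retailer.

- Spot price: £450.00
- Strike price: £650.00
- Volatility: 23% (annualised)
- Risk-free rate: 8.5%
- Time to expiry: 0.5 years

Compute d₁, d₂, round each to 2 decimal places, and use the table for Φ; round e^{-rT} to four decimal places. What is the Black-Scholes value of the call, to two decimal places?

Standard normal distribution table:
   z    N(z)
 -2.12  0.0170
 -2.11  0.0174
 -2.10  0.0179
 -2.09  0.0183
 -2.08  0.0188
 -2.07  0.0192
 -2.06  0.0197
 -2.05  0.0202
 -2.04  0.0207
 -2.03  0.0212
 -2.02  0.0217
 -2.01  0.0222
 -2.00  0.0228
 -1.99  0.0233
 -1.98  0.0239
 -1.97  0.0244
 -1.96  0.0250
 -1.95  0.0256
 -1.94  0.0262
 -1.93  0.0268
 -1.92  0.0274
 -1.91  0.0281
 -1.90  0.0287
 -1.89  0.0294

£0.62

T = 0.5;  σ√T = 0.1626
d₁ = [ln(450/650) + (0.085 + 0.23²/2)·0.5] / 0.1626 = [-0.3677 + 0.0557] / 0.1626 = -1.9184 ⇒ -1.92
d₂ = d₁ − σ√T = -1.9184 − 0.1626 = -2.0810 ⇒ -2.08
e^(−rT) = e^(−0.085·0.5) = 0.9584
N(d₁) = N(-1.92) = 0.0274;  N(d₂) = N(-2.08) = 0.0188
C = 450·0.0274 − 650·0.9584·0.0188 = 12.3300 − 11.7116 = 0.6184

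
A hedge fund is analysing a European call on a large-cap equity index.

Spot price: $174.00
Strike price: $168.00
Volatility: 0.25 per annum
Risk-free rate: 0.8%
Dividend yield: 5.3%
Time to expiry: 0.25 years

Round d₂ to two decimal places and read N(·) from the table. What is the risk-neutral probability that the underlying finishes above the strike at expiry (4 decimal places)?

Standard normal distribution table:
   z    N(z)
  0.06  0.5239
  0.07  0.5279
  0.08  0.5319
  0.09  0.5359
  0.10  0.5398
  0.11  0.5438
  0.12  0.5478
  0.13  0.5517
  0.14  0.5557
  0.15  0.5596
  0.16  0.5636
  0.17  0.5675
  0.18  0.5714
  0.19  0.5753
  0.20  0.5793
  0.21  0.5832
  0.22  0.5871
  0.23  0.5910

0.5517

σ√T = 0.25·√0.25 = 0.1250
d₁ = [ln(174/168) + (0.008 − 0.053 + 0.25²/2)·0.25] / 0.1250 = [0.0351 − 0.0034] / 0.1250 = 0.2532 which rounds to 0.25
d₂ = d₁ − σ√T = 0.2532 − 0.1250 = 0.1282 which rounds to 0.13
Risk-neutral Pr[S_T > K] = N(d₂) = N(0.13) = 0.5517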